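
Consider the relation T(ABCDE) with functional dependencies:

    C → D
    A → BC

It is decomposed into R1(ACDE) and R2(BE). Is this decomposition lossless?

No

Common attributes: R1 ∩ R2 = {E}.
No dependency enlarges {E}, so (E)⁺ = {E}.
The closure contains neither all of R1 = {ACDE} nor all of R2 = {BE}, so the common attributes are not a superkey of either fragment. The join is lossy.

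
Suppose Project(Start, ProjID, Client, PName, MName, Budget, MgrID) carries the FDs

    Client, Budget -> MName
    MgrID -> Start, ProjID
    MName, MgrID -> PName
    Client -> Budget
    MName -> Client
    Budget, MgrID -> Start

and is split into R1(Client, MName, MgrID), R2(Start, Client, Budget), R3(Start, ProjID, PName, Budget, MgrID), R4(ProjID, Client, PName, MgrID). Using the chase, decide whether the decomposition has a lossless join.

Yes

Chase test. Columns are Start, ProjID, Client, PName, MName, Budget, MgrID; row i has aⱼ where attribute j ∈ Ri, else bᵢⱼ.
Initial tableau (one row per fragment):
  row 1: b11 b12 a3 b14 a5 b16 a7
  row 2: a1 b22 a3 b24 b25 a6 b27
  row 3: a1 a2 b33 a4 b35 a6 a7
  row 4: b41 a2 a3 a4 b45 b46 a7
Rows 1 and 3 agree on MgrID; apply MgrID→Start, ProjID and equate their Start, ProjID entries.
Rows 1 and 4 agree on MgrID; apply MgrID→Start, ProjID and equate their Start, ProjID entries.
Rows 1 and 2 agree on Client; apply Client→Budget and equate their Budget entries.
Rows 1 and 4 agree on Client; apply Client→Budget and equate their Budget entries.
Rows 1 and 2 agree on Client, Budget; apply Client, Budget→MName and equate their MName entries.
Rows 1 and 4 agree on Client, Budget; apply Client, Budget→MName and equate their MName entries.
Rows 1 and 4 agree on MName, MgrID; apply MName, MgrID→PName and equate their PName entries.
Row 1 is now all distinguished symbols — the join is lossless.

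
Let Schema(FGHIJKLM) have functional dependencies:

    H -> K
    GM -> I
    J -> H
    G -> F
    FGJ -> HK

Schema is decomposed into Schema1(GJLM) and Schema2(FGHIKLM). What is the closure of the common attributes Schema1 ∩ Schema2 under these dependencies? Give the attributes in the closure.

FGILM

Schema1 ∩ Schema2 = {GLM}.
GM → I applies, adding I
G → F applies, adding F
Closure: {FGILM}.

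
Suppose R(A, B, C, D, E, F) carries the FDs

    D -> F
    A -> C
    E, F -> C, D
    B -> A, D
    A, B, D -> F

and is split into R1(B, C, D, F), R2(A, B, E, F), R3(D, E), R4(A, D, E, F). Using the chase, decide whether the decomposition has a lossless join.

Yes

Chase test. Columns are A, B, C, D, E, F; row i has aⱼ where attribute j ∈ Ri, else bᵢⱼ.
Initial tableau (one row per fragment):
  row 1: b11 a2 a3 a4 b15 a6
  row 2: a1 a2 b23 b24 a5 a6
  row 3: b31 b32 b33 a4 a5 b36
  row 4: a1 b42 b43 a4 a5 a6
Rows 1 and 3 agree on D; apply D→F and equate their F entries.
Rows 2 and 4 agree on A; apply A→C and equate their C entries.
Rows 2 and 3 agree on E, F; apply E, F→C, D and equate their C, D entries.
Rows 1 and 2 agree on B; apply B→A, D and equate their A, D entries.
Rows 1 and 2 agree on A; apply A→C and equate their C entries.
Row 2 is now all distinguished symbols — the join is lossless.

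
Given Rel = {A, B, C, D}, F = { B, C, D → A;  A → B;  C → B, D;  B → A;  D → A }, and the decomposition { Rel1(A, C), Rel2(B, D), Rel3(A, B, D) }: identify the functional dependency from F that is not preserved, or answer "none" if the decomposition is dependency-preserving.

C → B, D

Check C → B, D: no single fragment contains all of {B, C, D}, and the restricted closure of {C} across the fragments never reaches {B, D}.
B, C, D → A is preserved.
A → B is preserved.
B → A is preserved.
D → A is preserved.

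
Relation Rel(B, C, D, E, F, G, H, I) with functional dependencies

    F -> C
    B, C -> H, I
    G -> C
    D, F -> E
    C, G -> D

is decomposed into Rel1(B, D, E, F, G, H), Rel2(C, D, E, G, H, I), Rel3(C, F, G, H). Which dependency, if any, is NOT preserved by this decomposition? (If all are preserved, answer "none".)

Check B, C → H, I: no single fragment contains all of {B, C, H, I}, and the restricted closure of {B, C} across the fragments never reaches {H, I}.
F → C is preserved.
G → C is preserved.
D, F → E is preserved.
C, G → D is preserved.

B, C -> H, I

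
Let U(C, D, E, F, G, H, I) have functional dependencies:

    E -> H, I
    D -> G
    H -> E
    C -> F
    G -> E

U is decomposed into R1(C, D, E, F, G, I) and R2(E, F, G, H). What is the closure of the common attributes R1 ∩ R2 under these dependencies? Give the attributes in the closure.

R1 ∩ R2 = {E, F, G}.
E → H, I applies, adding H, I
Closure: {E, F, G, H, I}.

E, F, G, H, I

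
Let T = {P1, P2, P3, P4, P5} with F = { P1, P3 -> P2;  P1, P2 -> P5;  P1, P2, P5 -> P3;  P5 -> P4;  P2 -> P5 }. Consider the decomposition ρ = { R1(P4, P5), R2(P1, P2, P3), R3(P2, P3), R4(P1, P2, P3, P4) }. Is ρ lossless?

Chase test. Columns are P1, P2, P3, P4, P5; row i has aⱼ where attribute j ∈ Ri, else bᵢⱼ.
Initial tableau (one row per fragment):
  row 1: b11 b12 b13 a4 a5
  row 2: a1 a2 a3 b24 b25
  row 3: b31 a2 a3 b34 b35
  row 4: a1 a2 a3 a4 b45
Rows 2 and 4 agree on P1, P2; apply P1, P2→P5 and equate their P5 entries.
Rows 2 and 4 agree on P5; apply P5→P4 and equate their P4 entries.
Rows 2 and 3 agree on P2; apply P2→P5 and equate their P5 entries.
Rows 2 and 3 agree on P5; apply P5→P4 and equate their P4 entries.
No row becomes fully distinguished — the join is lossy.

No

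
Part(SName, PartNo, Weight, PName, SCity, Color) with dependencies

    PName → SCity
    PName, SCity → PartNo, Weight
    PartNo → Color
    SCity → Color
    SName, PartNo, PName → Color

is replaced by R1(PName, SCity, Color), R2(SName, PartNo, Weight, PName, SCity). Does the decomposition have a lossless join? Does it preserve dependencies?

Lossless test: (PName, SCity)⁺ = {PartNo, Weight, PName, SCity, Color}, which contains all of one fragment — lossless.
Dependency preservation: the restricted closure of {PartNo} across the fragments never reaches {Color}, so PartNo → Color cannot be enforced without a join — not preserved.

lossless but not dependency-preserving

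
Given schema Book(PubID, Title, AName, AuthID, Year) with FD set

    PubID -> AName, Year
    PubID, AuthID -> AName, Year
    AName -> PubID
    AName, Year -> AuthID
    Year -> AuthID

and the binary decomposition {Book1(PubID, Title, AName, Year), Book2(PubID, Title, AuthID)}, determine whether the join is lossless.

Yes

Common attributes: Book1 ∩ Book2 = {PubID, Title}.
Closure of {PubID, Title}: PubID → AName, Year applies, adding AName, Year; AName, Year → AuthID applies, adding AuthID. So (PubID, Title)⁺ = {PubID, Title, AName, AuthID, Year}.
This closure contains every attribute of Book1, so Book1 ∩ Book2 → Book1. The join is lossless.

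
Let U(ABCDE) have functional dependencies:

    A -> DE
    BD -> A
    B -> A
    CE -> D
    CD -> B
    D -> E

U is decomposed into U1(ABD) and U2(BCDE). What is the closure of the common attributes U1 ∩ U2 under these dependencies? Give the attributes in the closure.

ABDE

U1 ∩ U2 = {BD}.
BD → A applies, adding A
D → E applies, adding E
Closure: {ABDE}.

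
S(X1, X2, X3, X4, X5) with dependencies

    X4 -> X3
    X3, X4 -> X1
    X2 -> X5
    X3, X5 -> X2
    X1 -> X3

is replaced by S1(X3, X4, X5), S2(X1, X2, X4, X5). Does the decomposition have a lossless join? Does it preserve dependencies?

lossless but not dependency-preserving

Lossless test: (X4, X5)⁺ = {X1, X2, X3, X4, X5}, which contains all of one fragment — lossless.
Dependency preservation: the restricted closure of {X3, X5} across the fragments never reaches {X2}, so X3, X5 → X2 cannot be enforced without a join — not preserved.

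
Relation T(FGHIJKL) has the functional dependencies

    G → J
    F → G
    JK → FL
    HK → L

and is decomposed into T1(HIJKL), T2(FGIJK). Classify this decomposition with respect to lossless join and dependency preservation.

Lossless test: (IJK)⁺ = {FGIJKL}, which contains all of one fragment — lossless.
Dependency preservation: JK → FL is not contained in any single fragment, but the restricted closure of its left-hand side across the fragments still reaches the right-hand side; the remaining FDs each lie inside some fragment. All dependencies are preserved.

lossless and dependency-preserving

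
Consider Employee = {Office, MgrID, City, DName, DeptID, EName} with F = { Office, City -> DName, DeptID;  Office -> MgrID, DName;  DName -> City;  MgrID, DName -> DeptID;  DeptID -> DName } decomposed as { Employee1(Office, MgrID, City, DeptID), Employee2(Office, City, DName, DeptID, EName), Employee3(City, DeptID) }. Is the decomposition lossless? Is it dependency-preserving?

lossless but not dependency-preserving

Lossless test (chase): Rows 1 and 2 agree on Office, City; apply Office, City→DName, DeptID and equate their DName, DeptID entries. Rows 1 and 2 agree on Office; apply Office→MgrID, DName and equate their MgrID, DName entries. Rows 1 and 3 agree on DeptID; apply DeptID→DName and equate their DName entries. Row 2 is now all distinguished symbols — the join is lossless.
Dependency preservation: the restricted closure of {MgrID, DName} across the fragments never reaches {DeptID}, so MgrID, DName → DeptID cannot be enforced without a join — not preserved.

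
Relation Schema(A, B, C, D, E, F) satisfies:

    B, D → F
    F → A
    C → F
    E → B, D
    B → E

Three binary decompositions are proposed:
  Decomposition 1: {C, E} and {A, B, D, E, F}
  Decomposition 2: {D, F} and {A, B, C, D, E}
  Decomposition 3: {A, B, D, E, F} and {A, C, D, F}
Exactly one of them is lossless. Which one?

Decomposition 1

Decomposition 1: common = {E}, closure = {A, B, D, E, F} → lossless.
Decomposition 2: common = {D}, closure = {D} → lossy.
Decomposition 3: common = {A, D, F}, closure = {A, D, F} → lossy.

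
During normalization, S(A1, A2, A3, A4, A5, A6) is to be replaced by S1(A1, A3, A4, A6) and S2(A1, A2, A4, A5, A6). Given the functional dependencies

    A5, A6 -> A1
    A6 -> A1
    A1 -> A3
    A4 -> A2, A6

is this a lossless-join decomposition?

Common attributes: S1 ∩ S2 = {A1, A4, A6}.
Closure of {A1, A4, A6}: A1 → A3 applies, adding A3; A4 → A2, A6 applies, adding A2. So (A1, A4, A6)⁺ = {A1, A2, A3, A4, A6}.
This closure contains every attribute of S1, so S1 ∩ S2 → S1. The join is lossless.

Yes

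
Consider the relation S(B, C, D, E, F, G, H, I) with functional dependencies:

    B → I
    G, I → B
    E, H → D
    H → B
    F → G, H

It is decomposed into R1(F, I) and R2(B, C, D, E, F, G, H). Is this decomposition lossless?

Yes

Common attributes: R1 ∩ R2 = {F}.
Closure of {F}: F → G, H applies, adding G, H; H → B applies, adding B; B → I applies, adding I. So (F)⁺ = {B, F, G, H, I}.
This closure contains every attribute of R1, so R1 ∩ R2 → R1. The join is lossless.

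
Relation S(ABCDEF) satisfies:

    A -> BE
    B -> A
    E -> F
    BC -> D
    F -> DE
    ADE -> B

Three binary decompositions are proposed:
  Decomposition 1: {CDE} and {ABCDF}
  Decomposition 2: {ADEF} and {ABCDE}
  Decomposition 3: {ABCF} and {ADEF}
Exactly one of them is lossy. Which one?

Decomposition 1: common = {CD}, closure = {CD} → lossy.
Decomposition 2: common = {ADE}, closure = {ABDEF} → lossless.
Decomposition 3: common = {AF}, closure = {ABDEF} → lossless.

Decomposition 1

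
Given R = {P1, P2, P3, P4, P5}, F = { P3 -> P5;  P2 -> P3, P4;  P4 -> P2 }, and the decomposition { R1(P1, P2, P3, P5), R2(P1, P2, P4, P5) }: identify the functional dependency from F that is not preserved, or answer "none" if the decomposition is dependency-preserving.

none

P3 → P5 lies within R1.
P2 → P3, P4: restricted closure across fragments reaches P3, P4.
P4 → P2 lies within R2.
Every dependency is enforceable on the fragments, so the decomposition is dependency-preserving.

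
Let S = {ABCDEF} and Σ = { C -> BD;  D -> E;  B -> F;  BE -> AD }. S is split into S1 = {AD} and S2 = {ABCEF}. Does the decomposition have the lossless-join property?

Common attributes: S1 ∩ S2 = {A}.
No dependency enlarges {A}, so (A)⁺ = {A}.
The closure contains neither all of S1 = {AD} nor all of S2 = {ABCEF}, so the common attributes are not a superkey of either fragment. The join is lossy.

No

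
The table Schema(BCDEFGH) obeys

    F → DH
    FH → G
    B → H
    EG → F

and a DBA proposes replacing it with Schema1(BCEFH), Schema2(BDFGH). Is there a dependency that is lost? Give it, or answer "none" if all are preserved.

Check EG → F: no single fragment contains all of {EFG}, and the restricted closure of {EG} across the fragments never reaches {F}.
F → DH is preserved.
FH → G is preserved.
B → H is preserved.

EG → F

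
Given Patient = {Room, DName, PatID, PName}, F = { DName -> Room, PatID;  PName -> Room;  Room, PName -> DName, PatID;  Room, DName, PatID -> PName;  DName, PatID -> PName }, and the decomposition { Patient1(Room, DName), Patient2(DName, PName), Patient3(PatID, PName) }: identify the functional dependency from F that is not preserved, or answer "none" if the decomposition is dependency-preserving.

DName → Room, PatID: restricted closure across fragments reaches Room, PatID.
PName → Room: restricted closure across fragments reaches Room.
Room, PName → DName, PatID: restricted closure across fragments reaches DName, PatID.
Room, DName, PatID → PName: restricted closure across fragments reaches PName.
DName, PatID → PName: restricted closure across fragments reaches PName.
Every dependency is enforceable on the fragments, so the decomposition is dependency-preserving.

none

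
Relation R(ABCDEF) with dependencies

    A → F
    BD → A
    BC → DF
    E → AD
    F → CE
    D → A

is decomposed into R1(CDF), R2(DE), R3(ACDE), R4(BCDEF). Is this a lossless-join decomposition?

Chase test. Columns are ABCDEF; row i has aⱼ where attribute j ∈ Ri, else bᵢⱼ.
Initial tableau (one row per fragment):
  row 1: b11 b12 a3 a4 b15 a6
  row 2: b21 b22 b23 a4 a5 b26
  row 3: a1 b32 a3 a4 a5 b36
  row 4: b41 a2 a3 a4 a5 a6
Rows 2 and 3 agree on E; apply E→AD and equate their AD entries.
Rows 2 and 4 agree on E; apply E→AD and equate their AD entries.
Rows 1 and 4 agree on F; apply F→CE and equate their CE entries.
Rows 1 and 2 agree on D; apply D→A and equate their A entries.
Rows 1 and 2 agree on A; apply A→F and equate their F entries.
Rows 1 and 3 agree on A; apply A→F and equate their F entries.
Rows 1 and 2 agree on F; apply F→CE and equate their CE entries.
Row 4 is now all distinguished symbols — the join is lossless.

Yes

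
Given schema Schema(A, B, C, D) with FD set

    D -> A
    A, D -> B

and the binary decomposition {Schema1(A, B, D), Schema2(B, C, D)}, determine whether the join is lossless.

Common attributes: Schema1 ∩ Schema2 = {B, D}.
Closure of {B, D}: D → A applies, adding A. So (B, D)⁺ = {A, B, D}.
This closure contains every attribute of Schema1, so Schema1 ∩ Schema2 → Schema1. The join is lossless.

Yes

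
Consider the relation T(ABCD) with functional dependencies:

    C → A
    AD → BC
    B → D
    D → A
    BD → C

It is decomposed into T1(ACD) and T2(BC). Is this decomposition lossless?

Common attributes: T1 ∩ T2 = {C}.
Closure of {C}: C → A applies, adding A. So (C)⁺ = {AC}.
The closure contains neither all of T1 = {ACD} nor all of T2 = {BC}, so the common attributes are not a superkey of either fragment. The join is lossy.

No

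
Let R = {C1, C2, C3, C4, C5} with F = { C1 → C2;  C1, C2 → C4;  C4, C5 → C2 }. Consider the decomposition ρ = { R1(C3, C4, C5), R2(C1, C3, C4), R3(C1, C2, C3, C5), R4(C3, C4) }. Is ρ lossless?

Chase test. Columns are C1, C2, C3, C4, C5; row i has aⱼ where attribute j ∈ Ri, else bᵢⱼ.
Initial tableau (one row per fragment):
  row 1: b11 b12 a3 a4 a5
  row 2: a1 b22 a3 a4 b25
  row 3: a1 a2 a3 b34 a5
  row 4: b41 b42 a3 a4 b45
Rows 2 and 3 agree on C1; apply C1→C2 and equate their C2 entries.
Rows 2 and 3 agree on C1, C2; apply C1, C2→C4 and equate their C4 entries.
Rows 1 and 3 agree on C4, C5; apply C4, C5→C2 and equate their C2 entries.
Row 3 is now all distinguished symbols — the join is lossless.

Yes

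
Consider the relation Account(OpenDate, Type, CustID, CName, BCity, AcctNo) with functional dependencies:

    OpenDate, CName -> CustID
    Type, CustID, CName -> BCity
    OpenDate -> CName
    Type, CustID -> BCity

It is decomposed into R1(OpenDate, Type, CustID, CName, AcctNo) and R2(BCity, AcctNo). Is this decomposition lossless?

Common attributes: R1 ∩ R2 = {AcctNo}.
No dependency enlarges {AcctNo}, so (AcctNo)⁺ = {AcctNo}.
The closure contains neither all of R1 = {OpenDate, Type, CustID, CName, AcctNo} nor all of R2 = {BCity, AcctNo}, so the common attributes are not a superkey of either fragment. The join is lossy.

No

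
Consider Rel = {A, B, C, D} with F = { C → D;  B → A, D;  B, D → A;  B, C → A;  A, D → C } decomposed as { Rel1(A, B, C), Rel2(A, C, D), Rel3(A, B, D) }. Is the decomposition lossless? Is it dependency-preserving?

Lossless test (chase): Rows 1 and 2 agree on C; apply C→D and equate their D entries. Rows 1 and 3 agree on A, D; apply A, D→C and equate their C entries. Row 1 is now all distinguished symbols — the join is lossless.
Dependency preservation: every FD's attributes lie within a single fragment, so each can be enforced locally — preserved.

lossless and dependency-preserving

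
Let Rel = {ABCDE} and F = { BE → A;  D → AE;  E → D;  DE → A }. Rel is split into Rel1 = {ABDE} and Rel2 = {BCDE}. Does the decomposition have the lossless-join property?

Yes

Common attributes: Rel1 ∩ Rel2 = {BDE}.
Closure of {BDE}: BE → A applies, adding A. So (BDE)⁺ = {ABDE}.
This closure contains every attribute of Rel1, so Rel1 ∩ Rel2 → Rel1. The join is lossless.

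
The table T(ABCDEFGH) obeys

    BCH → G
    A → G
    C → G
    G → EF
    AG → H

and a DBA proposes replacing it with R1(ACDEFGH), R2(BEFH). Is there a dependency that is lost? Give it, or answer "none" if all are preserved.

none

BCH → G: restricted closure across fragments reaches G.
A → G lies within R1.
C → G lies within R1.
G → EF lies within R1.
AG → H lies within R1.
Every dependency is enforceable on the fragments, so the decomposition is dependency-preserving.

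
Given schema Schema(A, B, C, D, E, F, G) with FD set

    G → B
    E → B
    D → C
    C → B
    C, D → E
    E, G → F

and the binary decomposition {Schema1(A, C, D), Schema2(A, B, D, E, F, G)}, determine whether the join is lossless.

Common attributes: Schema1 ∩ Schema2 = {A, D}.
Closure of {A, D}: D → C applies, adding C; C → B applies, adding B; C, D → E applies, adding E. So (A, D)⁺ = {A, B, C, D, E}.
This closure contains every attribute of Schema1, so Schema1 ∩ Schema2 → Schema1. The join is lossless.

Yes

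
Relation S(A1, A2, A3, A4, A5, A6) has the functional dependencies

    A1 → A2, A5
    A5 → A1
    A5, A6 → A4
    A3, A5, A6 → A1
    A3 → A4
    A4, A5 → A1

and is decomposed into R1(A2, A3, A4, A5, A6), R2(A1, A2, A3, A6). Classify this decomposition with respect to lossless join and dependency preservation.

lossy and not dependency-preserving

Lossless test: (A2, A3, A6)⁺ = {A2, A3, A4, A6}, which is a superkey of neither fragment — lossy.
Dependency preservation: the restricted closure of {A1} across the fragments never reaches {A2, A5}, so A1 → A2, A5 cannot be enforced without a join — not preserved.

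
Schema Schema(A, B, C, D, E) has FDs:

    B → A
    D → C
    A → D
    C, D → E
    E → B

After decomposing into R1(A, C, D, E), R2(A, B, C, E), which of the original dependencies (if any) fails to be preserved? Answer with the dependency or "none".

none

B → A lies within R2.
D → C lies within R1.
A → D lies within R1.
C, D → E lies within R1.
E → B lies within R2.
Every dependency is enforceable on the fragments, so the decomposition is dependency-preserving.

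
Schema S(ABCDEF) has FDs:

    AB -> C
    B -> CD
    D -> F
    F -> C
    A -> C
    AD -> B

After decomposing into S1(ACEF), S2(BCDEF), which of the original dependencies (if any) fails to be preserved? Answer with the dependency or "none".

Check AD → B: no single fragment contains all of {ABD}, and the restricted closure of {AD} across the fragments never reaches {B}.
AB → C is preserved.
B → CD is preserved.
D → F is preserved.
F → C is preserved.
A → C is preserved.

AD -> B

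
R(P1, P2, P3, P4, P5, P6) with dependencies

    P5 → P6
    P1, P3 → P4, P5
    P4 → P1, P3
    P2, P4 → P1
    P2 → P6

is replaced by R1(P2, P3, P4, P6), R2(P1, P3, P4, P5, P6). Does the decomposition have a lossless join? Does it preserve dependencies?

lossless and dependency-preserving

Lossless test: (P3, P4, P6)⁺ = {P1, P3, P4, P5, P6}, which contains all of one fragment — lossless.
Dependency preservation: P2, P4 → P1 is not contained in any single fragment, but the restricted closure of its left-hand side across the fragments still reaches the right-hand side; the remaining FDs each lie inside some fragment. All dependencies are preserved.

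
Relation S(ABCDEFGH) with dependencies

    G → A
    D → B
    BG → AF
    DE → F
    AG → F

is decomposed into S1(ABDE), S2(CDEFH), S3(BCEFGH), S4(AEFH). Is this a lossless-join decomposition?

Chase test. Columns are ABCDEFGH; row i has aⱼ where attribute j ∈ Si, else bᵢⱼ.
Initial tableau (one row per fragment):
  row 1: a1 a2 b13 a4 a5 b16 b17 b18
  row 2: b21 b22 a3 a4 a5 a6 b27 a8
  row 3: b31 a2 a3 b34 a5 a6 a7 a8
  row 4: a1 b42 b43 b44 a5 a6 b47 a8
Rows 1 and 2 agree on D; apply D→B and equate their B entries.
Rows 1 and 2 agree on DE; apply DE→F and equate their F entries.
No row becomes fully distinguished — the join is lossy.

No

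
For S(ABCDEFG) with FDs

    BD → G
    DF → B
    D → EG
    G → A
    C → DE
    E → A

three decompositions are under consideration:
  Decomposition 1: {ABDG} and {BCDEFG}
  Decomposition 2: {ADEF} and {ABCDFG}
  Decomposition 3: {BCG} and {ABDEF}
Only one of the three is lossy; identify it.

Decomposition 1: common = {BDG}, closure = {ABDEG} → lossless.
Decomposition 2: common = {ADF}, closure = {ABDEFG} → lossless.
Decomposition 3: common = {B}, closure = {B} → lossy.

Decomposition 3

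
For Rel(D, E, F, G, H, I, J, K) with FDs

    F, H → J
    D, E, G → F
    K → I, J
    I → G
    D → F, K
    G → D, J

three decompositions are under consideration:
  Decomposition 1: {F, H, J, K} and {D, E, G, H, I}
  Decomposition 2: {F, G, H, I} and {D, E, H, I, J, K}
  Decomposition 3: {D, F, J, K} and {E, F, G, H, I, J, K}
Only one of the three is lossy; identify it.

Decomposition 1

Decomposition 1: common = {H}, closure = {H} → lossy.
Decomposition 2: common = {H, I}, closure = {D, F, G, H, I, J, K} → lossless.
Decomposition 3: common = {F, J, K}, closure = {D, F, G, I, J, K} → lossless.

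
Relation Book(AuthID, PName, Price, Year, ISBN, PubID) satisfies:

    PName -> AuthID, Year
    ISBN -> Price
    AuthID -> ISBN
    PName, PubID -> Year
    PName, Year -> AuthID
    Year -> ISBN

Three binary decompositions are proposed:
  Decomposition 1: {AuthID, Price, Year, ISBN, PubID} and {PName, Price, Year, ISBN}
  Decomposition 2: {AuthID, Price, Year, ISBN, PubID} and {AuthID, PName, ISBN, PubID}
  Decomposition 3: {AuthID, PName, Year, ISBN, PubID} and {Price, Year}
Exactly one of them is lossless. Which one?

Decomposition 1: common = {Price, Year, ISBN}, closure = {Price, Year, ISBN} → lossy.
Decomposition 2: common = {AuthID, ISBN, PubID}, closure = {AuthID, Price, ISBN, PubID} → lossy.
Decomposition 3: common = {Year}, closure = {Price, Year, ISBN} → lossless.

Decomposition 3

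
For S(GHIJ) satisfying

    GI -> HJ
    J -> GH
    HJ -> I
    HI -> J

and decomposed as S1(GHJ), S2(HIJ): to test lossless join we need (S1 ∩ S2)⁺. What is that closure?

S1 ∩ S2 = {HJ}.
J → GH applies, adding G
HJ → I applies, adding I
Closure: {GHIJ}.

GHIJ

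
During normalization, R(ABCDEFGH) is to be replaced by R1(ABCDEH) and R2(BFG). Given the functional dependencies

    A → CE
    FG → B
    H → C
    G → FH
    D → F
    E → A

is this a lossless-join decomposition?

No

Common attributes: R1 ∩ R2 = {B}.
No dependency enlarges {B}, so (B)⁺ = {B}.
The closure contains neither all of R1 = {ABCDEH} nor all of R2 = {BFG}, so the common attributes are not a superkey of either fragment. The join is lossy.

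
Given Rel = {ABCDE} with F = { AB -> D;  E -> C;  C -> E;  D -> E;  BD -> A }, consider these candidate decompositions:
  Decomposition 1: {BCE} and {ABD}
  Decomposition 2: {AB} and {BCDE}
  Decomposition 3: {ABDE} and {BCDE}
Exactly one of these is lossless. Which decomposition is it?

Decomposition 3

Decomposition 1: common = {B}, closure = {B} → lossy.
Decomposition 2: common = {B}, closure = {B} → lossy.
Decomposition 3: common = {BDE}, closure = {ABCDE} → lossless.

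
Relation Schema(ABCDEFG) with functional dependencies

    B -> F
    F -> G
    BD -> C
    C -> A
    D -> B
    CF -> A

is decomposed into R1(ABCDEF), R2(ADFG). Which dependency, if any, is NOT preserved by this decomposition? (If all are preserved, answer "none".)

B → F lies within R1.
F → G lies within R2.
BD → C lies within R1.
C → A lies within R1.
D → B lies within R1.
CF → A lies within R1.
Every dependency is enforceable on the fragments, so the decomposition is dependency-preserving.

none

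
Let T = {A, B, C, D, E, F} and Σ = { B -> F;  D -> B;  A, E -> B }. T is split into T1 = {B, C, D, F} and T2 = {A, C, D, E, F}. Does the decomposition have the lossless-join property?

Yes

Common attributes: T1 ∩ T2 = {C, D, F}.
Closure of {C, D, F}: D → B applies, adding B. So (C, D, F)⁺ = {B, C, D, F}.
This closure contains every attribute of T1, so T1 ∩ T2 → T1. The join is lossless.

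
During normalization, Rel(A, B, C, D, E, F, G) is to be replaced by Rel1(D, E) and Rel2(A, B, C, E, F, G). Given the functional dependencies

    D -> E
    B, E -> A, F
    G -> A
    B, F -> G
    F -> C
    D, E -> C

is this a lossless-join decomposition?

Common attributes: Rel1 ∩ Rel2 = {E}.
No dependency enlarges {E}, so (E)⁺ = {E}.
The closure contains neither all of Rel1 = {D, E} nor all of Rel2 = {A, B, C, E, F, G}, so the common attributes are not a superkey of either fragment. The join is lossy.

No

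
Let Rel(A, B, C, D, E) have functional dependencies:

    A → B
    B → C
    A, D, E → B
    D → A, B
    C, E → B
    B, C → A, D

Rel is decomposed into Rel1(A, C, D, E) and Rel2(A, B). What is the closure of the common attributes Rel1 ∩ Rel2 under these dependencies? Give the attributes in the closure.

A, B, C, D

Rel1 ∩ Rel2 = {A}.
A → B applies, adding B
B → C applies, adding C
B, C → A, D applies, adding D
Closure: {A, B, C, D}.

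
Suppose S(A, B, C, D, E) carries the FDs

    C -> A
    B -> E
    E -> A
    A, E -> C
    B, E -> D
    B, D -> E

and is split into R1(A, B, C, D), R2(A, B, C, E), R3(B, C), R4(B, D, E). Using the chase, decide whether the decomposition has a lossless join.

Yes

Chase test. Columns are A, B, C, D, E; row i has aⱼ where attribute j ∈ Ri, else bᵢⱼ.
Initial tableau (one row per fragment):
  row 1: a1 a2 a3 a4 b15
  row 2: a1 a2 a3 b24 a5
  row 3: b31 a2 a3 b34 b35
  row 4: b41 a2 b43 a4 a5
Rows 1 and 3 agree on C; apply C→A and equate their A entries.
Rows 1 and 2 agree on B; apply B→E and equate their E entries.
Rows 1 and 3 agree on B; apply B→E and equate their E entries.
Rows 1 and 4 agree on E; apply E→A and equate their A entries.
Rows 1 and 4 agree on A, E; apply A, E→C and equate their C entries.
Rows 1 and 2 agree on B, E; apply B, E→D and equate their D entries.
Rows 1 and 3 agree on B, E; apply B, E→D and equate their D entries.
Row 1 is now all distinguished symbols — the join is lossless.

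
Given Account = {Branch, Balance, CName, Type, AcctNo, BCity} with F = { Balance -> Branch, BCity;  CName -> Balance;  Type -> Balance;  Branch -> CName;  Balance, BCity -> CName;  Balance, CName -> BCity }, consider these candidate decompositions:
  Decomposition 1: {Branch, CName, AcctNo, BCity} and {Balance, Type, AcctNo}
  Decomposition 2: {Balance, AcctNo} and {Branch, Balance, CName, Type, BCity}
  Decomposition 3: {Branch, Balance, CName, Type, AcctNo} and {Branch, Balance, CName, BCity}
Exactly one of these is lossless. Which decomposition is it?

Decomposition 1: common = {AcctNo}, closure = {AcctNo} → lossy.
Decomposition 2: common = {Balance}, closure = {Branch, Balance, CName, BCity} → lossy.
Decomposition 3: common = {Branch, Balance, CName}, closure = {Branch, Balance, CName, BCity} → lossless.

Decomposition 3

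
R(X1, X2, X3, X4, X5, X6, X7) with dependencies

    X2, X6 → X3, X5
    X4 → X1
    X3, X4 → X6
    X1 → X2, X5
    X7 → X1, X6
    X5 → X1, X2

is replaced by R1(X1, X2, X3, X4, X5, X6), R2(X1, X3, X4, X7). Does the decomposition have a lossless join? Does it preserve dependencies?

lossless but not dependency-preserving

Lossless test: (X1, X3, X4)⁺ = {X1, X2, X3, X4, X5, X6}, which contains all of one fragment — lossless.
Dependency preservation: the restricted closure of {X7} across the fragments never reaches {X1, X6}, so X7 → X1, X6 cannot be enforced without a join — not preserved.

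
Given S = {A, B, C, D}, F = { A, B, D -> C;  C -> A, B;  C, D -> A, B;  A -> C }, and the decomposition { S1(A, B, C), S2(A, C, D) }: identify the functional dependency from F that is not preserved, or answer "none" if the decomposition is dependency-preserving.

A, B, D → C: restricted closure across fragments reaches C.
C → A, B lies within S1.
C, D → A, B: restricted closure across fragments reaches A, B.
A → C lies within S1.
Every dependency is enforceable on the fragments, so the decomposition is dependency-preserving.

none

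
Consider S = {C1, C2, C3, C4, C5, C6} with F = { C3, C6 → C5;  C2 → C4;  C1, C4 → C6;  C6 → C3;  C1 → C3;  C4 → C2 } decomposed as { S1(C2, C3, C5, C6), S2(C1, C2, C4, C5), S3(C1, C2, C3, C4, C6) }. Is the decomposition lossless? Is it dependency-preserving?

lossless and dependency-preserving

Lossless test (chase): Rows 1 and 3 agree on C3, C6; apply C3, C6→C5 and equate their C5 entries. Rows 1 and 2 agree on C2; apply C2→C4 and equate their C4 entries. Rows 2 and 3 agree on C1, C4; apply C1, C4→C6 and equate their C6 entries. Rows 1 and 2 agree on C6; apply C6→C3 and equate their C3 entries. Row 2 is now all distinguished symbols — the join is lossless.
Dependency preservation: every FD's attributes lie within a single fragment, so each can be enforced locally — preserved.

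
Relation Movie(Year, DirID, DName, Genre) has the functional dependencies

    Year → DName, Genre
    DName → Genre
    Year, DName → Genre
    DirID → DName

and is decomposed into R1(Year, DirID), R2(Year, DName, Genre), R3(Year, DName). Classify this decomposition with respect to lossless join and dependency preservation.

Lossless test (chase): Rows 1 and 2 agree on Year; apply Year→DName, Genre and equate their DName, Genre entries. Rows 1 and 3 agree on Year; apply Year→DName, Genre and equate their DName, Genre entries. Row 1 is now all distinguished symbols — the join is lossless.
Dependency preservation: the restricted closure of {DirID} across the fragments never reaches {DName}, so DirID → DName cannot be enforced without a join — not preserved.

lossless but not dependency-preserving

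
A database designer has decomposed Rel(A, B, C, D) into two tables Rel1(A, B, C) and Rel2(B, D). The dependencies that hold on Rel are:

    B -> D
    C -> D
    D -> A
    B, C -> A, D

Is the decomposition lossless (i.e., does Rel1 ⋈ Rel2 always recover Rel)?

Common attributes: Rel1 ∩ Rel2 = {B}.
Closure of {B}: B → D applies, adding D; D → A applies, adding A. So (B)⁺ = {A, B, D}.
This closure contains every attribute of Rel2, so Rel1 ∩ Rel2 → Rel2. The join is lossless.

Yes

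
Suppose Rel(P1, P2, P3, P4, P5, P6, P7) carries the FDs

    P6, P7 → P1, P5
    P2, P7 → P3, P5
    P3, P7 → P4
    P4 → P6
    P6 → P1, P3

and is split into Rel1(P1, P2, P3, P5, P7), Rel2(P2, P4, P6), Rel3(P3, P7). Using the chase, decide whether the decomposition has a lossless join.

Chase test. Columns are P1, P2, P3, P4, P5, P6, P7; row i has aⱼ where attribute j ∈ Reli, else bᵢⱼ.
Initial tableau (one row per fragment):
  row 1: a1 a2 a3 b14 a5 b16 a7
  row 2: b21 a2 b23 a4 b25 a6 b27
  row 3: b31 b32 a3 b34 b35 b36 a7
Rows 1 and 3 agree on P3, P7; apply P3, P7→P4 and equate their P4 entries.
Rows 1 and 3 agree on P4; apply P4→P6 and equate their P6 entries.
Rows 1 and 3 agree on P6; apply P6→P1, P3 and equate their P1, P3 entries.
Rows 1 and 3 agree on P6, P7; apply P6, P7→P1, P5 and equate their P1, P5 entries.
No row becomes fully distinguished — the join is lossy.

No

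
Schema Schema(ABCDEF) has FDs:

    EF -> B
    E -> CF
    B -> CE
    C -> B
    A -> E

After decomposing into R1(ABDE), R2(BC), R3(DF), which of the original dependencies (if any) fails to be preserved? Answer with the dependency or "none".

Check E → CF: no single fragment contains all of {CEF}, and the restricted closure of {E} across the fragments never reaches {CF}.
EF → B is preserved.
B → CE is preserved.
C → B is preserved.
A → E is preserved.

E -> CF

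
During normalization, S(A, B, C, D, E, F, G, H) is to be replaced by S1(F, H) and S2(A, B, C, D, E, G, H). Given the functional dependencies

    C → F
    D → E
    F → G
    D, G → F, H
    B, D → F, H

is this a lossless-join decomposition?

No

Common attributes: S1 ∩ S2 = {H}.
No dependency enlarges {H}, so (H)⁺ = {H}.
The closure contains neither all of S1 = {F, H} nor all of S2 = {A, B, C, D, E, G, H}, so the common attributes are not a superkey of either fragment. The join is lossy.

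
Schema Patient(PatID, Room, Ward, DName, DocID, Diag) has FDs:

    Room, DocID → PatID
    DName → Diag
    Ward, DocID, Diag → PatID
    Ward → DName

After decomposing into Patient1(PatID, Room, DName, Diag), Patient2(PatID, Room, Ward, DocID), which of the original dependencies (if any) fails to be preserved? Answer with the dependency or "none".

Check Ward → DName: no single fragment contains all of {Ward, DName}, and the restricted closure of {Ward} across the fragments never reaches {DName}.
Room, DocID → PatID is preserved.
DName → Diag is preserved.
Ward, DocID, Diag → PatID is preserved.

Ward → DName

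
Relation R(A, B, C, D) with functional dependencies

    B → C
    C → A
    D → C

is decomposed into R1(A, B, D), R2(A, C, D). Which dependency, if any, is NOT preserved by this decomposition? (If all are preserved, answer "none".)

Check B → C: no single fragment contains all of {B, C}, and the restricted closure of {B} across the fragments never reaches {C}.
C → A is preserved.
D → C is preserved.

B → C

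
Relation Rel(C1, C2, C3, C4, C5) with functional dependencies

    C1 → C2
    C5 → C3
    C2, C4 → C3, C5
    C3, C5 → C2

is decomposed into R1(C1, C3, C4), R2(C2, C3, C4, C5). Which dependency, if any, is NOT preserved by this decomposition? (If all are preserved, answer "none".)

C1 → C2

Check C1 → C2: no single fragment contains all of {C1, C2}, and the restricted closure of {C1} across the fragments never reaches {C2}.
C5 → C3 is preserved.
C2, C4 → C3, C5 is preserved.
C3, C5 → C2 is preserved.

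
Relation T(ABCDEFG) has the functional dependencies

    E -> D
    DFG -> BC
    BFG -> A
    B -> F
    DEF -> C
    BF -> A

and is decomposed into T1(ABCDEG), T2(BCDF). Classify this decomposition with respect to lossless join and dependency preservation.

Lossless test: (BCD)⁺ = {ABCDF}, which contains all of one fragment — lossless.
Dependency preservation: the restricted closure of {DFG} across the fragments never reaches {BC}, so DFG → BC cannot be enforced without a join — not preserved.

lossless but not dependency-preserving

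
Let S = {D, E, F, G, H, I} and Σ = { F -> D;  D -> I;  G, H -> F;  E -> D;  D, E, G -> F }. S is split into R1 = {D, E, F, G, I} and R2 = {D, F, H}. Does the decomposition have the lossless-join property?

No

Common attributes: R1 ∩ R2 = {D, F}.
Closure of {D, F}: D → I applies, adding I. So (D, F)⁺ = {D, F, I}.
The closure contains neither all of R1 = {D, E, F, G, I} nor all of R2 = {D, F, H}, so the common attributes are not a superkey of either fragment. The join is lossy.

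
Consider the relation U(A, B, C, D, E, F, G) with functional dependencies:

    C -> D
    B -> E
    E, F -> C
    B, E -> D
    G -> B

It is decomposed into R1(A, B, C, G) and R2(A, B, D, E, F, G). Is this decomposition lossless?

Common attributes: R1 ∩ R2 = {A, B, G}.
Closure of {A, B, G}: B → E applies, adding E; B, E → D applies, adding D. So (A, B, G)⁺ = {A, B, D, E, G}.
The closure contains neither all of R1 = {A, B, C, G} nor all of R2 = {A, B, D, E, F, G}, so the common attributes are not a superkey of either fragment. The join is lossy.

No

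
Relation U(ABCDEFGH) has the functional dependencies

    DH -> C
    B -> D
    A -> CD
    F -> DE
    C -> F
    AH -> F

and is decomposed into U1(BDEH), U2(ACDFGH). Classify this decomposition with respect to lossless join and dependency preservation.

lossy and not dependency-preserving

Lossless test: (DH)⁺ = {CDEFH}, which is a superkey of neither fragment — lossy.
Dependency preservation: the restricted closure of {F} across the fragments never reaches {DE}, so F → DE cannot be enforced without a join — not preserved.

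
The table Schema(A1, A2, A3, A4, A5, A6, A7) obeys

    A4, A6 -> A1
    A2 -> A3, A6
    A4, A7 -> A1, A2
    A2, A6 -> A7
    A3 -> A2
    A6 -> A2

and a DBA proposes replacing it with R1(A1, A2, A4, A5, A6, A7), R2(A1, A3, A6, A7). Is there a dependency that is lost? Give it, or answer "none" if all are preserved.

A4, A6 → A1 lies within R1.
A2 → A3, A6: restricted closure across fragments reaches A3, A6.
A4, A7 → A1, A2 lies within R1.
A2, A6 → A7 lies within R1.
A3 → A2: restricted closure across fragments reaches A2.
A6 → A2 lies within R1.
Every dependency is enforceable on the fragments, so the decomposition is dependency-preserving.

none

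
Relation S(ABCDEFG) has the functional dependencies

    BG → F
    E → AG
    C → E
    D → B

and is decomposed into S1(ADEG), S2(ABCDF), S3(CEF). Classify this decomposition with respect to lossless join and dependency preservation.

lossless but not dependency-preserving

Lossless test (chase): Rows 1 and 3 agree on E; apply E→AG and equate their AG entries. Rows 2 and 3 agree on C; apply C→E and equate their E entries. Rows 1 and 2 agree on D; apply D→B and equate their B entries. Rows 1 and 2 agree on E; apply E→AG and equate their AG entries. Rows 1 and 2 agree on BG; apply BG→F and equate their F entries. Row 2 is now all distinguished symbols — the join is lossless.
Dependency preservation: the restricted closure of {BG} across the fragments never reaches {F}, so BG → F cannot be enforced without a join — not preserved.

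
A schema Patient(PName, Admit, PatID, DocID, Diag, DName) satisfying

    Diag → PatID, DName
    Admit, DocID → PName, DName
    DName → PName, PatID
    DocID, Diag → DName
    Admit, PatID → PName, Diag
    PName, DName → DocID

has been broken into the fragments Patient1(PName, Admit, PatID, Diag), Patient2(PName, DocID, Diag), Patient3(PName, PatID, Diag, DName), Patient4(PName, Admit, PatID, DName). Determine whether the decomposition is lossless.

Chase test. Columns are PName, Admit, PatID, DocID, Diag, DName; row i has aⱼ where attribute j ∈ Patienti, else bᵢⱼ.
Initial tableau (one row per fragment):
  row 1: a1 a2 a3 b14 a5 b16
  row 2: a1 b22 b23 a4 a5 b26
  row 3: a1 b32 a3 b34 a5 a6
  row 4: a1 a2 a3 b44 b45 a6
Rows 1 and 2 agree on Diag; apply Diag→PatID, DName and equate their PatID, DName entries.
Rows 1 and 3 agree on Diag; apply Diag→PatID, DName and equate their PatID, DName entries.
Rows 1 and 4 agree on Admit, PatID; apply Admit, PatID→PName, Diag and equate their PName, Diag entries.
Rows 1 and 2 agree on PName, DName; apply PName, DName→DocID and equate their DocID entries.
Rows 1 and 3 agree on PName, DName; apply PName, DName→DocID and equate their DocID entries.
Rows 1 and 4 agree on PName, DName; apply PName, DName→DocID and equate their DocID entries.
Row 1 is now all distinguished symbols — the join is lossless.

Yes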